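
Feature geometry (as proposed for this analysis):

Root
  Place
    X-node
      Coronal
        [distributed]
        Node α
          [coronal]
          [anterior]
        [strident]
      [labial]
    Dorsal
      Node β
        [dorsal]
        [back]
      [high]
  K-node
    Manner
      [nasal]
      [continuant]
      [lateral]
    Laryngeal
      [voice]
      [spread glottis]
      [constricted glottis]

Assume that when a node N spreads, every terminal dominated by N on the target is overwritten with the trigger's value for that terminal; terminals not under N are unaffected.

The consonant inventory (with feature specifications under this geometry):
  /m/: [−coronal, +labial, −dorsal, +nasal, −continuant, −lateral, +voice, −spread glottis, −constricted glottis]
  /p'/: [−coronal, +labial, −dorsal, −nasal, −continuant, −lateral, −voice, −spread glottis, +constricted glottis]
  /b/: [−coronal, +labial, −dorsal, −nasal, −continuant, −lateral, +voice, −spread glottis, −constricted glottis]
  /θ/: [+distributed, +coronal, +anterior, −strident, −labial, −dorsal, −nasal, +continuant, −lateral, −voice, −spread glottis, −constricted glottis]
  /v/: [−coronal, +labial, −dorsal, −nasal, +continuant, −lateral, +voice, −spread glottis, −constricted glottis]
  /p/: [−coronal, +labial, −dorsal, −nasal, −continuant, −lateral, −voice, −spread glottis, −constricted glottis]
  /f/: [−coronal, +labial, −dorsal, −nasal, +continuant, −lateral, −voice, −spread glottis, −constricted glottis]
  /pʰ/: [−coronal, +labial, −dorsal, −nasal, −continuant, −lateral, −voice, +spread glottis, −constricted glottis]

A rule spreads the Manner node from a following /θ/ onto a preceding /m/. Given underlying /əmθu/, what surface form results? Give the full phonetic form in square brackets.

[əvθu]

Terminals under Manner in this geometry: [nasal], [continuant], [lateral].
The target acquires /θ/'s values for everything under Manner — [−nasal], [+continuant], [−lateral] — while keeping its own [coronal], [labial], [dorsal], ….
Among the inventory, only /v/ has exactly this specification, giving the surface form [əvθu].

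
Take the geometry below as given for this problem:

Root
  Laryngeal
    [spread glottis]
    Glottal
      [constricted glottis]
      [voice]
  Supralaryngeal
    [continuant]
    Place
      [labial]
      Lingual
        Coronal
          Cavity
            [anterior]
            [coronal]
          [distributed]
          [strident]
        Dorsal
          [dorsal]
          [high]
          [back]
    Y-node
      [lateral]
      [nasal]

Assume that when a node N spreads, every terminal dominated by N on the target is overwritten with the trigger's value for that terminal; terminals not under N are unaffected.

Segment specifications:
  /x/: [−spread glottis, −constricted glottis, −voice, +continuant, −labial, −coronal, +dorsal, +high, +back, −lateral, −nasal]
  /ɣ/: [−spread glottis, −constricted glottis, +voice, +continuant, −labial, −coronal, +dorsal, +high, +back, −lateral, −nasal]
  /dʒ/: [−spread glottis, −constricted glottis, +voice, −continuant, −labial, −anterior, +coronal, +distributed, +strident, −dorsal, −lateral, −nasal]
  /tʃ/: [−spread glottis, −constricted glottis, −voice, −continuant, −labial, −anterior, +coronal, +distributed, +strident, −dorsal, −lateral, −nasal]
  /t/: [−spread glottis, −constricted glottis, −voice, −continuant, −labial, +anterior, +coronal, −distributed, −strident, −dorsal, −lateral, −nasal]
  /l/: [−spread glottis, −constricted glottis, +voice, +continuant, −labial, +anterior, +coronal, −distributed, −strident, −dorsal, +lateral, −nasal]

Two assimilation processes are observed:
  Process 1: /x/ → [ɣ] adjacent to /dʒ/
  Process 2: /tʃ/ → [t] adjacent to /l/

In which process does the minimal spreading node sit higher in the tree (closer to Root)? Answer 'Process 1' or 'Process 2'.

Process 1

Process 1: the feature that changes is [voice]; the minimal node is [voice] (depth 3).
Process 2: the features that change are [anterior], [distributed], [strident]; the minimal node is Coronal (depth 4).
Depth 3 < depth 4; Process 1 involves the structurally higher constituent [voice].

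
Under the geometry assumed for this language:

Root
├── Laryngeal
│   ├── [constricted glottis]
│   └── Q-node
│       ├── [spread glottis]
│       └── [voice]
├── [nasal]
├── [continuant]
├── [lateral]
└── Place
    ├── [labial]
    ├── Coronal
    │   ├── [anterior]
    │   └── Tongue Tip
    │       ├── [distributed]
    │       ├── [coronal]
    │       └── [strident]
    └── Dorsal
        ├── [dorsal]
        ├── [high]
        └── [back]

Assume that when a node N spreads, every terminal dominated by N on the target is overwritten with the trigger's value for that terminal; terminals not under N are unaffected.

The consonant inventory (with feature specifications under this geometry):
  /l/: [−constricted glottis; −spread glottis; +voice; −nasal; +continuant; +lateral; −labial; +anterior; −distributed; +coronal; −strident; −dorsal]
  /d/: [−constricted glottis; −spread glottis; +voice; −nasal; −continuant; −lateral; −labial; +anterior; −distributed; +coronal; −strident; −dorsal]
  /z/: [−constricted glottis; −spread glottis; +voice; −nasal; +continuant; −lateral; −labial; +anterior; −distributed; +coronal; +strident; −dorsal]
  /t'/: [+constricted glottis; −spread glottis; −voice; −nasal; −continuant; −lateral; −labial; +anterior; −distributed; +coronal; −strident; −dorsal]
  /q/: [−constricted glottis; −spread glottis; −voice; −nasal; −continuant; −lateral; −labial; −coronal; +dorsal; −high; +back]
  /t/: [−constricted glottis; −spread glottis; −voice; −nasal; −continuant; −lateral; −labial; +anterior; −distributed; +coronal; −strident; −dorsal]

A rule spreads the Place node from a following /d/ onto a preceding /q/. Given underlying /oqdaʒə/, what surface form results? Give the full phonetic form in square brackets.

[otdaʒə]

Place immediately or transitively dominates [labial], [anterior], [distributed], [coronal], [strident], [dorsal], [high], [back].
Spreading Place from /d/ onto /q/ replaces those values with /d/'s: [−labial], [+anterior], [−distributed], [+coronal], [−strident], [−dorsal]. Features outside Place ([constricted glottis], [spread glottis], [voice], …) stay as in /q/.
Among the inventory, only /t/ has exactly this specification, giving the surface form [otdaʒə].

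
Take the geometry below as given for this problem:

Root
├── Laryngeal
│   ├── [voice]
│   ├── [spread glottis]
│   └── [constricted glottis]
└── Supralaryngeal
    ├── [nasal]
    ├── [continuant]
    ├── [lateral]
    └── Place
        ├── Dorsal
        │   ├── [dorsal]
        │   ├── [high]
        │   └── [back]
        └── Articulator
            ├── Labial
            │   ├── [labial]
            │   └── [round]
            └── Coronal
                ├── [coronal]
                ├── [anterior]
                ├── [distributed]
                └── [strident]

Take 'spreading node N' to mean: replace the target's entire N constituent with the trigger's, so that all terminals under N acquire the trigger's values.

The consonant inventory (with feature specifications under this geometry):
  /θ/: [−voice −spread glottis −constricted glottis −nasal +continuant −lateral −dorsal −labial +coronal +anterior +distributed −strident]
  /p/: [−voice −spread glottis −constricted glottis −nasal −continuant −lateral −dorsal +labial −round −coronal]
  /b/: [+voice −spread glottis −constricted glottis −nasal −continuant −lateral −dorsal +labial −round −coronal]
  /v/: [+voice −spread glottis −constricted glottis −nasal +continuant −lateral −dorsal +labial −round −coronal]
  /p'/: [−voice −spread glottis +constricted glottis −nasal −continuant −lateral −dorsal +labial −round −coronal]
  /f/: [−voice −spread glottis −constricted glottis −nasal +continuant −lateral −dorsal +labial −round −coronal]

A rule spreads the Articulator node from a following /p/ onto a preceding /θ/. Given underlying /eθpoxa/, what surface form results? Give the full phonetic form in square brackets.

[efpoxa]

Articulator immediately or transitively dominates [labial], [round], [coronal], [anterior], [distributed], [strident].
After delinking /θ/'s Articulator and linking /p/'s, the affected terminals become [+labial], [−round], [−coronal]; [voice], [spread glottis], [constricted glottis], … (outside Articulator) are retained from /θ/.
Among the inventory, only /f/ has exactly this specification, giving the surface form [efpoxa].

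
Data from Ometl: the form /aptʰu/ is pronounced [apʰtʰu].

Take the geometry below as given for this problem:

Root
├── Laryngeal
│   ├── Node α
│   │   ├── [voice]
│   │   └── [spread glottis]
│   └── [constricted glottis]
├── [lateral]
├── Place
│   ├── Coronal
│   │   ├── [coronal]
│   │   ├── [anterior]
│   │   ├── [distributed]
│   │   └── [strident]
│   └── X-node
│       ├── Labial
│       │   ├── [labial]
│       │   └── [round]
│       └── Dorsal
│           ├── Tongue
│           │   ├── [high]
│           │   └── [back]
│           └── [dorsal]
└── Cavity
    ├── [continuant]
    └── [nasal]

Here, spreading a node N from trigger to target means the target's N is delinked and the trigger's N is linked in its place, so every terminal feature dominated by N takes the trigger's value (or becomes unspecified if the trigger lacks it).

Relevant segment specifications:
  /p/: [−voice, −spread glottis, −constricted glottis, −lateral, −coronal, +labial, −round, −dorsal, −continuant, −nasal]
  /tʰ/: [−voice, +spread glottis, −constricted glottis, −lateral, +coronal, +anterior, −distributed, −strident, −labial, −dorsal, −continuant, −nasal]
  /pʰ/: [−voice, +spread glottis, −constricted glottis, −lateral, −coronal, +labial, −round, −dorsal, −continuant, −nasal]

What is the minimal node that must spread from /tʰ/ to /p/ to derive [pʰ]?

[spread glottis]

The alternation /p/ → [pʰ] changes [spread glottis] and nothing else.
Since just one terminal is affected and it takes /tʰ/'s value, spreading the terminal [spread glottis] alone is sufficient and minimal.
Features on which the two segments disagree outside [spread glottis], such as [labial], [coronal], are unchanged — nothing dominating them spread, and [spread glottis] is the minimal sufficient constituent.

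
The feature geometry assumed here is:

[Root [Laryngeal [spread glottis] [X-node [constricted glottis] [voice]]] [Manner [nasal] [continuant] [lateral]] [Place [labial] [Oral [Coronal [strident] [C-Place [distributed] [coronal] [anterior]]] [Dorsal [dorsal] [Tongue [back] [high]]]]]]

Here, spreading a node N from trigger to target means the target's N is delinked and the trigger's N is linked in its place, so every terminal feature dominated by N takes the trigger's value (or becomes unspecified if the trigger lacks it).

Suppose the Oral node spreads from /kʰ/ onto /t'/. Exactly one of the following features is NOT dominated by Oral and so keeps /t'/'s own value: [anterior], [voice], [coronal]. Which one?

Under this geometry, Oral contains [strident], [distributed], [coronal], [anterior], [dorsal], [back], [high].
[coronal], [anterior] all lie under Oral, so they are overwritten when Oral spreads.
[voice] attaches under X-node, not under Oral, so /t'/ retains its own value for [voice].

[voice]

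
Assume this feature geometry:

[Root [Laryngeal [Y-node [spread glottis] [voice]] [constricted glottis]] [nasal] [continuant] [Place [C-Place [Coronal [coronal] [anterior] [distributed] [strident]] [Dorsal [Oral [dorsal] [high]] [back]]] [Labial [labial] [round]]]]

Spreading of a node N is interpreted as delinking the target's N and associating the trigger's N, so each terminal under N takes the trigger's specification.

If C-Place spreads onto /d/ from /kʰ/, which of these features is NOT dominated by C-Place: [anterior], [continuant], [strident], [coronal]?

[continuant]

The terminals dominated by C-Place are [coronal], [anterior], [distributed], [strident], [dorsal], [high], [back].
Of the listed options, [coronal], [strident], [anterior] are among these and would be overwritten by spreading C-Place.
[continuant] attaches under Root, not under C-Place, so /d/ retains its own value for [continuant].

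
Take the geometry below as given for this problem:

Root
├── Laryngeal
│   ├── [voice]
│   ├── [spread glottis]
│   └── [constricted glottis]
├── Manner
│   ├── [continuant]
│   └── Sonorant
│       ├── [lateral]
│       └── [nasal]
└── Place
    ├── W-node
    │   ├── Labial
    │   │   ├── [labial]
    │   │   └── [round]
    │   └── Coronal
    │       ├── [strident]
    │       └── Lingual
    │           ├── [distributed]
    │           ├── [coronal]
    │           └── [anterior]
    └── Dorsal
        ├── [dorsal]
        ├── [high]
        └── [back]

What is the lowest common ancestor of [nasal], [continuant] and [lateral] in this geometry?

Manner

[nasal]: Root ▹ Manner ▹ Sonorant ▹ [nasal].
[continuant]: Root ▹ Manner ▹ [continuant].
[lateral] lies under Sonorant (below Manner).
The lowest node appearing on every path is Manner; each proper daughter of Manner fails to dominate at least one of the listed features.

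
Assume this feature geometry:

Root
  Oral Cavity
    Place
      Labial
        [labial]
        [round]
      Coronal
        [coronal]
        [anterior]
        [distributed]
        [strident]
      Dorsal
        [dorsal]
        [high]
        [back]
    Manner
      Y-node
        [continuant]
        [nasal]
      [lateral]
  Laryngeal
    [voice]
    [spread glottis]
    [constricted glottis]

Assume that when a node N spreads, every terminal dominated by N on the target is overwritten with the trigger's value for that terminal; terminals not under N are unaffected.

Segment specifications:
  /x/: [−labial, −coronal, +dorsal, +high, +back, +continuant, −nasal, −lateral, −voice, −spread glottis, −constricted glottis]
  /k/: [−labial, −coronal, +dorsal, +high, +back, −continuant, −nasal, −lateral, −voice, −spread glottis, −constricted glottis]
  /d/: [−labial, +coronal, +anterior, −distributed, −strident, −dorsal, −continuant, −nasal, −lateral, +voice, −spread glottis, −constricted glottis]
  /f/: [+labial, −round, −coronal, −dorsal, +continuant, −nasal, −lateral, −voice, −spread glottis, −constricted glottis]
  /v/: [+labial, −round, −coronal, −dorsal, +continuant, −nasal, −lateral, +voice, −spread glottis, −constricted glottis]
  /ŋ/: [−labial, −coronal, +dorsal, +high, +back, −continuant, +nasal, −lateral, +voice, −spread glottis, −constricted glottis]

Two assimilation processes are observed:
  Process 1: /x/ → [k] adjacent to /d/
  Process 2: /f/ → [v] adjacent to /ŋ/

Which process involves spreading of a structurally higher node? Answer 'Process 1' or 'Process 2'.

Process 2

In Process 1, [continuant] changes, so the minimal spreading node is [continuant] at depth 4.
In Process 2, [voice] changes, so the minimal spreading node is [voice] at depth 2.
Depth 2 < depth 4; Process 2 involves the structurally higher constituent [voice].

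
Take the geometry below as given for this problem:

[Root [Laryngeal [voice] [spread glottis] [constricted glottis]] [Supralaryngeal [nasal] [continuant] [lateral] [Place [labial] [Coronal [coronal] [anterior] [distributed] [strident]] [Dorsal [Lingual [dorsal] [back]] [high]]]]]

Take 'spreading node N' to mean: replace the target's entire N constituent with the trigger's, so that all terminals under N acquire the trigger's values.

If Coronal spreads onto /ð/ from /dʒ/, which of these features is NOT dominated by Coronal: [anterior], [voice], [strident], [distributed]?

[voice]

Coronal dominates exactly [coronal], [anterior], [distributed], [strident].
Of the listed options, [distributed], [anterior], [strident] are among these and would be overwritten by spreading Coronal.
But [voice] is a dependent of Laryngeal, outside Coronal; it is therefore untouched by the spreading.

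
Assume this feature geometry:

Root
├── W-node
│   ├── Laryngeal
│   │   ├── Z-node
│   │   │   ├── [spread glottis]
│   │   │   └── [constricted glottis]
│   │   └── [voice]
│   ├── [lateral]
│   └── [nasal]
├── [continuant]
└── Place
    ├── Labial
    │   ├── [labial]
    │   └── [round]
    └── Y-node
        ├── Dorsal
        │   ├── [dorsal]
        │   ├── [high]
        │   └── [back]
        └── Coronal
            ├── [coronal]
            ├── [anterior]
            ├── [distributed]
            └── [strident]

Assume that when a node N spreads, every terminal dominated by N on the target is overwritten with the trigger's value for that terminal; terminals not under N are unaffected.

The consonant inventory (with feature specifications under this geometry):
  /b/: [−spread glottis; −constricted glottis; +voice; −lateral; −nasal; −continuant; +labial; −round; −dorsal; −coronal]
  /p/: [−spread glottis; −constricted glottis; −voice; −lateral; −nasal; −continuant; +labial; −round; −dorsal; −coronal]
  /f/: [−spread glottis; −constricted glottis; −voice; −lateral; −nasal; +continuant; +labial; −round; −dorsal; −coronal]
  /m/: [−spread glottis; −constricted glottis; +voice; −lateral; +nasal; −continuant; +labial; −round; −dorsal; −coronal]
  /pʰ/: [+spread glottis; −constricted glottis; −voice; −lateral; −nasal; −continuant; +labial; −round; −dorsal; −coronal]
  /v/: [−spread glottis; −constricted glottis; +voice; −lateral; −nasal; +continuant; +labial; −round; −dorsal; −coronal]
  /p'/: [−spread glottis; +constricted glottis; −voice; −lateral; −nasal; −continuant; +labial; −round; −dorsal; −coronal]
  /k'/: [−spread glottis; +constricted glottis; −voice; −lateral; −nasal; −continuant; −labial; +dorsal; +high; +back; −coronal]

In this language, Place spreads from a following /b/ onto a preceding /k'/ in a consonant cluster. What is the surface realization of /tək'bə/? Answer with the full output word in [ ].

Terminals under Place in this geometry: [labial], [round], [dorsal], [high], [back], [coronal], [anterior], [distributed], [strident].
Spreading Place from /b/ onto /k'/ replaces those values with /b/'s: [+labial], [−round], [−dorsal], [−coronal]. Features outside Place ([spread glottis], [constricted glottis], [voice], …) stay as in /k'/.
The resulting bundle matches /p'/ in the inventory; substituting it for /k'/ gives [təp'bə].

[təp'bə]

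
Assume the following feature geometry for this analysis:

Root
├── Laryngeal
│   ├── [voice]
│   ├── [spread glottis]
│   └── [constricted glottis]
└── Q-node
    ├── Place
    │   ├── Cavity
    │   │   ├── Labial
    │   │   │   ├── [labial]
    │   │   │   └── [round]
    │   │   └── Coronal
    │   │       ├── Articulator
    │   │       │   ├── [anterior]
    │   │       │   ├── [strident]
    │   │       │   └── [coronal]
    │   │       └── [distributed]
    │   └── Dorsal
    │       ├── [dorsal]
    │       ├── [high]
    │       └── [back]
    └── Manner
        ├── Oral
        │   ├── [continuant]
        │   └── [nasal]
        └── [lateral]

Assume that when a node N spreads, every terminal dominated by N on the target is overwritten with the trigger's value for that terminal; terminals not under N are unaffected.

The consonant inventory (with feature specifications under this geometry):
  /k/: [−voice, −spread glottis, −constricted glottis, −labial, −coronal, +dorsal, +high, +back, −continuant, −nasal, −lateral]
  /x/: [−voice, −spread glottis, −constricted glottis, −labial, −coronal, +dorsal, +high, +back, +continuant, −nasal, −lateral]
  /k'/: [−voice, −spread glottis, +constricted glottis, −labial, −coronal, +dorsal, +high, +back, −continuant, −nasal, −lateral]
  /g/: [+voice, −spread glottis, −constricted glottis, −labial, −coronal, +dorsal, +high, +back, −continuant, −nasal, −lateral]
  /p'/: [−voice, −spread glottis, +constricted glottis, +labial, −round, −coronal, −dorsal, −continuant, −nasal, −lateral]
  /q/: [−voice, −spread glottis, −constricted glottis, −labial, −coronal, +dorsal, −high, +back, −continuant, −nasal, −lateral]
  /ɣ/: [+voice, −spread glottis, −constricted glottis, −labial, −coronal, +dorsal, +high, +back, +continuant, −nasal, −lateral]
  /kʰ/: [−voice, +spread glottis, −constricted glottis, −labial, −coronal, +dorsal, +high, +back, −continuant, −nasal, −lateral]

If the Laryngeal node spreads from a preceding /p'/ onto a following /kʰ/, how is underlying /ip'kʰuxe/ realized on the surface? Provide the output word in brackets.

Terminals under Laryngeal in this geometry: [voice], [spread glottis], [constricted glottis].
Spreading Laryngeal from /p'/ onto /kʰ/ replaces those values with /p'/'s: [−voice], [−spread glottis], [+constricted glottis]. Features outside Laryngeal ([labial], [coronal], [dorsal], …) stay as in /kʰ/.
Among the inventory, only /k'/ has exactly this specification, giving the surface form [ip'k'uxe].

[ip'k'uxe]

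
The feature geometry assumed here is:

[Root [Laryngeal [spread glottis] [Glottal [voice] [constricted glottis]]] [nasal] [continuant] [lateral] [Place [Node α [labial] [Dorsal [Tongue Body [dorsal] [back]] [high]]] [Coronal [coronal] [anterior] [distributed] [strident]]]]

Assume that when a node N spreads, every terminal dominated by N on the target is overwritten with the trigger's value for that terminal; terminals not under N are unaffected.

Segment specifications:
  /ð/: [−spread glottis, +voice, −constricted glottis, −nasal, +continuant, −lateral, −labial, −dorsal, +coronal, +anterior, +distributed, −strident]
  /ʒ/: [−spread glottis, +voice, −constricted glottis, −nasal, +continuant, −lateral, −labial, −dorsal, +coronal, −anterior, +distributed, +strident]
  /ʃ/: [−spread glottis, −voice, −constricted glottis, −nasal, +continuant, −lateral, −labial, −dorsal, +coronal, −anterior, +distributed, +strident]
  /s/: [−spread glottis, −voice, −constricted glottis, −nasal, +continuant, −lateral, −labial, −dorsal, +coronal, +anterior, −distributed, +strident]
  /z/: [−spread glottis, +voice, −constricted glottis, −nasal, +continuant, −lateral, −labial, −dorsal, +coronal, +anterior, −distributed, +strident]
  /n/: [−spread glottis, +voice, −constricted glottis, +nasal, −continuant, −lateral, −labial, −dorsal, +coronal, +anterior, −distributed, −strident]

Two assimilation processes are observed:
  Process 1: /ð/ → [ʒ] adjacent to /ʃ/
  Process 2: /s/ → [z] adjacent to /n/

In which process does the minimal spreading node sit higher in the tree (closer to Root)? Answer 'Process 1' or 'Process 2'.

Process 1: the features that change are [anterior], [strident]; the minimal node is Coronal (depth 2).
In Process 2, [voice] changes, so the minimal spreading node is [voice] at depth 3.
Coronal is closer to Root than [voice], so Process 1 spreads the higher node.

Process 1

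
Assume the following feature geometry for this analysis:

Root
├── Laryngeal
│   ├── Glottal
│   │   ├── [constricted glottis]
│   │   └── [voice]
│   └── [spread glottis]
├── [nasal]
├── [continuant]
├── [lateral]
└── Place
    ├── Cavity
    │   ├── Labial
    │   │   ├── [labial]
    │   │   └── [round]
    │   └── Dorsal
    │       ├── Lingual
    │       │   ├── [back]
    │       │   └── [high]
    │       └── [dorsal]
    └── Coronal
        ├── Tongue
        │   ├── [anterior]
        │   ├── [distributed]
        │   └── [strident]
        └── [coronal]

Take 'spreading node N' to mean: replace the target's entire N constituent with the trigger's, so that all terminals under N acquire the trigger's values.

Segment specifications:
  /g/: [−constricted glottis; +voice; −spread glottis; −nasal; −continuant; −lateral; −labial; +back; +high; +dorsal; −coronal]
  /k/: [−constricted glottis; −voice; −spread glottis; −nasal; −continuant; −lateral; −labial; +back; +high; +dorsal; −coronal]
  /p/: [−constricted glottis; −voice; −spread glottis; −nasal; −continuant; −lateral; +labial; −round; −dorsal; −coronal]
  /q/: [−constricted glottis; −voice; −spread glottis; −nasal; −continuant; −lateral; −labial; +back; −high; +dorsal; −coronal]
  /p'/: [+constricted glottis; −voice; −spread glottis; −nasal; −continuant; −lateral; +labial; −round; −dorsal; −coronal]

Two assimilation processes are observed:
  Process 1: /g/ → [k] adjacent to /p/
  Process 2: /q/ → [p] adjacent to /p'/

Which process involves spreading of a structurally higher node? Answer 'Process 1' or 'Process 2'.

Process 2

In Process 1, [voice] changes, so the minimal spreading node is [voice] at depth 3.
In Process 2, [labial], [round], [dorsal], [high], [back] change, so the minimal spreading node is Cavity at depth 2.
Cavity is closer to Root than [voice], so Process 2 spreads the higher node.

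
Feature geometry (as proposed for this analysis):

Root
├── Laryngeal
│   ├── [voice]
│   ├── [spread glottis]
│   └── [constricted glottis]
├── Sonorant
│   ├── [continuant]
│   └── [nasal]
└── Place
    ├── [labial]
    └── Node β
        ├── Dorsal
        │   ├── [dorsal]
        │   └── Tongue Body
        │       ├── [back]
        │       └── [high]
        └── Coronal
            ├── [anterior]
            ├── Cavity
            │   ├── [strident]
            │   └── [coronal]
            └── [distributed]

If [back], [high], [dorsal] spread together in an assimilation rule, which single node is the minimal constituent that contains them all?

[back]: Root / Place / Node β / Dorsal / Tongue Body / [back].
[high]: Root / Place / Node β / Dorsal / Tongue Body / [high].
[dorsal]: Root / Place / Node β / Dorsal / [dorsal].
The lowest node appearing on every path is Dorsal; each proper daughter of Dorsal fails to dominate at least one of the listed features.

Dorsal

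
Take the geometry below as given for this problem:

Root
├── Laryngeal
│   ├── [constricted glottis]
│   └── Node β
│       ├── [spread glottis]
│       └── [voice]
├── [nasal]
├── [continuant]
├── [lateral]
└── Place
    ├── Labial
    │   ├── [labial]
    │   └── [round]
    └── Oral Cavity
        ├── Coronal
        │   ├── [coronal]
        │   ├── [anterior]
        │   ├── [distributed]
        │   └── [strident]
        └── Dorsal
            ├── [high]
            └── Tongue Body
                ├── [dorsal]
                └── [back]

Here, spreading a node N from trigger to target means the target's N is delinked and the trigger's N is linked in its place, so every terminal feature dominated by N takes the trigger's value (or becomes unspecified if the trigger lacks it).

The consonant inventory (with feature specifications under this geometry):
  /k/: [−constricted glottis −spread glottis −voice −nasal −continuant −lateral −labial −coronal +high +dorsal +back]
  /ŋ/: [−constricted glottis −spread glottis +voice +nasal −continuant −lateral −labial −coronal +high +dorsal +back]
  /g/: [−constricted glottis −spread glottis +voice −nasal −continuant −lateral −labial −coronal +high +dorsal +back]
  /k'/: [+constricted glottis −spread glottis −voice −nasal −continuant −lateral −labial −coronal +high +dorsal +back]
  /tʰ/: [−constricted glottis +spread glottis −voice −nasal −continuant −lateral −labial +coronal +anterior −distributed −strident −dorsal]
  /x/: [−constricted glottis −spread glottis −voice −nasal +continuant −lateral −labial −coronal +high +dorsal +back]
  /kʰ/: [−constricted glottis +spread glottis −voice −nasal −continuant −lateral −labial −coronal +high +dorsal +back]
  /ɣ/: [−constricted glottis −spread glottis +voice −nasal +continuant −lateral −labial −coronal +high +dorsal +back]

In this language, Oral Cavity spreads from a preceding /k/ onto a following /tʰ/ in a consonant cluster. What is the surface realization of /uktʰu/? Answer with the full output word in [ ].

Oral Cavity immediately or transitively dominates [coronal], [anterior], [distributed], [strident], [high], [dorsal], [back].
The target acquires /k/'s values for everything under Oral Cavity — [−coronal], [+high], [+dorsal], [+back] — while keeping its own [constricted glottis], [spread glottis], [voice], ….
This feature bundle is that of [kʰ], so /uktʰu/ surfaces as [ukkʰu].

[ukkʰu]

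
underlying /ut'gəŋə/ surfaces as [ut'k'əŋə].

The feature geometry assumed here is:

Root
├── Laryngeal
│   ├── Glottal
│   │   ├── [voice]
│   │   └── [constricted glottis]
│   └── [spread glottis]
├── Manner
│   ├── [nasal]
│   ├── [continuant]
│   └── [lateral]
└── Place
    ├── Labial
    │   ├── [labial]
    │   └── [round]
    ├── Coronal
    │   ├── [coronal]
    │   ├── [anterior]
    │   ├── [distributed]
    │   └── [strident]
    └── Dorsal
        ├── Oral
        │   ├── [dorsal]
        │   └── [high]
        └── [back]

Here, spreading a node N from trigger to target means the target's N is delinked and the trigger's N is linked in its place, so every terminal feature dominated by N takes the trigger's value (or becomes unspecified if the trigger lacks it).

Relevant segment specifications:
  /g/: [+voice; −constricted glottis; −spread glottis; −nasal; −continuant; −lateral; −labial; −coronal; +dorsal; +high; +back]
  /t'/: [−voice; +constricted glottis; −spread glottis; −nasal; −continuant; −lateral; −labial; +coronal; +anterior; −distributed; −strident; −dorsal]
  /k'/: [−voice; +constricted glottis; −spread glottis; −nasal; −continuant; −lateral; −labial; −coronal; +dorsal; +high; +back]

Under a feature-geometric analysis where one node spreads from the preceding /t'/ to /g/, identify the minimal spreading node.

Glottal

The alternation /g/ → [k'] changes [voice], [constricted glottis] and nothing else.
These terminals are all dominated by Glottal, and no proper subconstituent of Glottal covers them all; Glottal is their lowest common ancestor.
Delinking /g/'s Glottal and associating /t'/'s Glottal gives precisely the feature bundle of [k'].
Features on which the two segments disagree outside Glottal, such as [coronal], [dorsal], are unchanged — nothing dominating them spread, and Glottal is the minimal sufficient constituent.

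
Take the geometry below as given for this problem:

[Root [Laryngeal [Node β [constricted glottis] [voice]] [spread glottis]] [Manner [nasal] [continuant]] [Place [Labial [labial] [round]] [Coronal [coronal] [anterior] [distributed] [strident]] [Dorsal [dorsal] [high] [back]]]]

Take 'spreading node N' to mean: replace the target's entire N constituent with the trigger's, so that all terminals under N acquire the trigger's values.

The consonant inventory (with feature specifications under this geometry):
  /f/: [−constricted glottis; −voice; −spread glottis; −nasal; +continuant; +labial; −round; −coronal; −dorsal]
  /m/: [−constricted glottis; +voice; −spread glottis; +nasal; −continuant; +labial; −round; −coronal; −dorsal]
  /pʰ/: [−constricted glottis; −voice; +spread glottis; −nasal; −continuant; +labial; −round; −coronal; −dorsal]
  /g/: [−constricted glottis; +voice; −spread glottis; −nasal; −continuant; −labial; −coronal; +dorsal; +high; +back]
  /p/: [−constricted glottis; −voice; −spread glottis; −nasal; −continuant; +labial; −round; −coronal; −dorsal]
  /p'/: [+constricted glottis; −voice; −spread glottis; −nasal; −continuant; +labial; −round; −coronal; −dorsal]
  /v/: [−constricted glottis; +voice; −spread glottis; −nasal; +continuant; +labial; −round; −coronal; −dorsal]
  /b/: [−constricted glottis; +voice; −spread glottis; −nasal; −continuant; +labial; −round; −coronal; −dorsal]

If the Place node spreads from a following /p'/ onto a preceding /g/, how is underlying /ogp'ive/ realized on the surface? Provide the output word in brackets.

The Place node dominates the terminals [labial], [round], [coronal], [anterior], [distributed], [strident], [dorsal], [high], [back].
After delinking /g/'s Place and linking /p'/'s, the affected terminals become [+labial], [−round], [−coronal], [−dorsal]; [constricted glottis], [voice], [spread glottis], … (outside Place) are retained from /g/.
This feature bundle is that of [b], so /ogp'ive/ surfaces as [obp'ive].

[obp'ive]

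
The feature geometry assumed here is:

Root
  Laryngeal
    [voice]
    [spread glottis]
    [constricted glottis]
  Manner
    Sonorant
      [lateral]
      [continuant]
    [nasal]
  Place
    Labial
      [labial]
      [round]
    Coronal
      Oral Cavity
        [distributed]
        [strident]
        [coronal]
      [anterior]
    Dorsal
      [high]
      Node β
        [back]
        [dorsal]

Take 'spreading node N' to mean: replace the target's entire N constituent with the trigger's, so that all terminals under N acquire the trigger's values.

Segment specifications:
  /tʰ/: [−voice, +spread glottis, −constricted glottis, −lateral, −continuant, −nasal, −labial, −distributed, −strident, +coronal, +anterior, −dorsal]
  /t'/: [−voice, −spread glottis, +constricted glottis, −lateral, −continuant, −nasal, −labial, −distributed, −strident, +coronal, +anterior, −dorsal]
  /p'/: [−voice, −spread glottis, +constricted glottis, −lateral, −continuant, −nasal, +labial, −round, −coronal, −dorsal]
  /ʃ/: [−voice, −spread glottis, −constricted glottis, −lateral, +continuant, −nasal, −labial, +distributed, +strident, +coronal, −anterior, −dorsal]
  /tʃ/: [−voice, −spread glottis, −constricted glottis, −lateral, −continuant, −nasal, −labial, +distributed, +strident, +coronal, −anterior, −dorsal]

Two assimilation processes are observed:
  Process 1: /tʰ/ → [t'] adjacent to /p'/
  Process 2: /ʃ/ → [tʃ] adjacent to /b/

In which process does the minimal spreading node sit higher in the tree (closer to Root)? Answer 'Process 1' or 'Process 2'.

Process 1

Process 1 alters [spread glottis], [constricted glottis]; the lowest common ancestor is Laryngeal (depth 1 from Root).
Process 2 alters [continuant]; the lowest dominating node is [continuant] (depth 3 from Root).
Laryngeal is closer to Root than [continuant], so Process 1 spreads the higher node.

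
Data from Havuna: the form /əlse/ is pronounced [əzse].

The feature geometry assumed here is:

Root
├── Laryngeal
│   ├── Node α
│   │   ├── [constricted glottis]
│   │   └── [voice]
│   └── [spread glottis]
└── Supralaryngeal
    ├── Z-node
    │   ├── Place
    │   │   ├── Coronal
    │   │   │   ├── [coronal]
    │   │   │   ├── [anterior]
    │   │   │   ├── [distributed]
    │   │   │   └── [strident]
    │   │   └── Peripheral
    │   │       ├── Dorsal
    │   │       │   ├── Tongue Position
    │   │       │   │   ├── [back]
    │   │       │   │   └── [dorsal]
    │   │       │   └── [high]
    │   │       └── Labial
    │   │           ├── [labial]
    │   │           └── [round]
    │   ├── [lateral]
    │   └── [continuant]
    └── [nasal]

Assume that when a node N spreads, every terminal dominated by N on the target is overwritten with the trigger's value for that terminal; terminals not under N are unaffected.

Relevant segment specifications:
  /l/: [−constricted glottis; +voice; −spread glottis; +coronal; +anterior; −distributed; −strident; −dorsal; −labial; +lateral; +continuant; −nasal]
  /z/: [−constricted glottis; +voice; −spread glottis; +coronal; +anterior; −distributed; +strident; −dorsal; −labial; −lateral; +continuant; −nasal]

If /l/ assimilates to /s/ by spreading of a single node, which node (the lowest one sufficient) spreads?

Z-node

The alternation /l/ → [z] changes [lateral], [strident] and nothing else.
Tracing each changed feature up the tree, the paths first meet at Z-node; any lower node misses at least one of them.
Delinking /l/'s Z-node and associating /s/'s Z-node gives precisely the feature bundle of [z].
[voice] stays as in /l/ although /s/ differs there, so no node dominating it spread; among the remaining candidates Z-node is the lowest that derives the output.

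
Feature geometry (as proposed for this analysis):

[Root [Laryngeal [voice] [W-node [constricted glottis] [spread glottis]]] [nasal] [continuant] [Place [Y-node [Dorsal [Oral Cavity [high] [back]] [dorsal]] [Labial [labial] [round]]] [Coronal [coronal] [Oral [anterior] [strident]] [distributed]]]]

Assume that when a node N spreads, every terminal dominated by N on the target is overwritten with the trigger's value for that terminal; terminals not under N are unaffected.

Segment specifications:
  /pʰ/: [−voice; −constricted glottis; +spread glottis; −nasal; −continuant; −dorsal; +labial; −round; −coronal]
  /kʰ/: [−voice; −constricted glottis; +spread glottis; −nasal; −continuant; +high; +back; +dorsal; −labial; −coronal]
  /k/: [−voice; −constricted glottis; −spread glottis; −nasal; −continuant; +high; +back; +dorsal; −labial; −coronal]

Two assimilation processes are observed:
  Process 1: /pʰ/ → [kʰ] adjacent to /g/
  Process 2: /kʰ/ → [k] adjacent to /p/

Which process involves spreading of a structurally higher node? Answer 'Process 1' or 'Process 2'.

Process 1

In Process 1, [labial], [round], [dorsal], [high], [back] change, so the minimal spreading node is Y-node at depth 2.
In Process 2, [spread glottis] changes, so the minimal spreading node is [spread glottis] at depth 3.
Depth 2 < depth 3; Process 1 involves the structurally higher constituent Y-node.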